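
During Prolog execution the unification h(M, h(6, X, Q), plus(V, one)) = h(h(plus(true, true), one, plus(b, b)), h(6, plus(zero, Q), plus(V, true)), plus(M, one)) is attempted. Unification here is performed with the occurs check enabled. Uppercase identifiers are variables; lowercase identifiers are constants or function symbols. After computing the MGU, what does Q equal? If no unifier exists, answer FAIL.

Decompose h/3: M = h(plus(true, true), one, plus(b, b)),  h(6, X, Q) = h(6, plus(zero, Q), plus(V, true)),  plus(V, one) = plus(M, one).
Bind M := h(plus(true, true), one, plus(b, b)); substituting into the one remaining equation that mentions M gives: plus(V, one) = plus(h(plus(true, true), one, plus(b, b)), one).
Decompose h/3: 6 = 6,  X = plus(zero, Q),  Q = plus(V, true).
Delete trivial equation 6 = 6.
Bind X := plus(zero, Q); no other remaining equation mentions X.
Bind Q := plus(V, true); no other remaining equation mentions Q. Substituting into the earlier binding gives X := plus(zero, plus(V, true)).
Decompose plus/2: V = h(plus(true, true), one, plus(b, b)),  one = one.
Bind V := h(plus(true, true), one, plus(b, b)); no other remaining equation mentions V. Substituting into the earlier bindings gives X := plus(zero, plus(h(plus(true, true), one, plus(b, b)), true)), Q := plus(h(plus(true, true), one, plus(b, b)), true).
Delete trivial equation one = one.
MGU = { M = h(plus(true, true), one, plus(b, b)), X = plus(zero, plus(h(plus(true, true), one, plus(b, b)), true)), Q = plus(h(plus(true, true), one, plus(b, b)), true), V = h(plus(true, true), one, plus(b, b)) }, so Q = plus(h(plus(true, true), one, plus(b, b)), true).

plus(h(plus(true, true), one, plus(b, b)), true)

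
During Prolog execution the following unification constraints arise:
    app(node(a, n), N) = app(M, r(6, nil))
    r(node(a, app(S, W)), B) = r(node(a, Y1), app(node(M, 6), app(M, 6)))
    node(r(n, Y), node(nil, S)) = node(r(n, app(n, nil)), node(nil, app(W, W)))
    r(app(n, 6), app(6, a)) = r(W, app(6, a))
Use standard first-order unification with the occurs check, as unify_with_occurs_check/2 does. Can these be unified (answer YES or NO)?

YES

Decompose app/2: node(a, n) = M,  N = r(6, nil).
Bind M := node(a, n); substituting into the one remaining equation that mentions M gives: r(node(a, app(S, W)), B) = r(node(a, Y1), app(node(node(a, n), 6), app(node(a, n), 6))).
Bind N := r(6, nil); no other remaining equation mentions N.
Decompose r/2: node(a, app(S, W)) = node(a, Y1),  B = app(node(node(a, n), 6), app(node(a, n), 6)).
Decompose node/2: a = a,  app(S, W) = Y1.
Delete trivial equation a = a.
Bind Y1 := app(S, W); no other remaining equation mentions Y1.
Bind B := app(node(node(a, n), 6), app(node(a, n), 6)); no other remaining equation mentions B.
Decompose node/2: r(n, Y) = r(n, app(n, nil)),  node(nil, S) = node(nil, app(W, W)).
Decompose r/2: n = n,  Y = app(n, nil).
Delete trivial equation n = n.
Bind Y := app(n, nil); no other remaining equation mentions Y.
Decompose node/2: nil = nil,  S = app(W, W).
Delete trivial equation nil = nil.
Bind S := app(W, W); no other remaining equation mentions S. Substituting into the earlier binding gives Y1 := app(app(W, W), W).
Decompose r/2: app(n, 6) = W,  app(6, a) = app(6, a).
Bind W := app(n, 6); no other remaining equation mentions W. Substituting into the earlier bindings gives Y1 := app(app(app(n, 6), app(n, 6)), app(n, 6)), S := app(app(n, 6), app(n, 6)).
Delete trivial equation app(6, a) = app(6, a).
No equations remain and no clash or occurs-check failure arose, so a unifier exists.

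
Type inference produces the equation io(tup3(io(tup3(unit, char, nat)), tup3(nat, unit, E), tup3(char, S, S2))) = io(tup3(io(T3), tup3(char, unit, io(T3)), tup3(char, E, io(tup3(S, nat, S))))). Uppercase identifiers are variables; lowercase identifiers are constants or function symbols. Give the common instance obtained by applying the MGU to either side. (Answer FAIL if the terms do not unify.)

FAIL

Decompose io/1: tup3(io(tup3(unit, char, nat)), tup3(nat, unit, E), tup3(char, S, S2)) = tup3(io(T3), tup3(char, unit, io(T3)), tup3(char, E, io(tup3(S, nat, S)))).
Decompose tup3/3: io(tup3(unit, char, nat)) = io(T3),  tup3(nat, unit, E) = tup3(char, unit, io(T3)),  tup3(char, S, S2) = tup3(char, E, io(tup3(S, nat, S))).
Decompose io/1: tup3(unit, char, nat) = T3.
Bind T3 := tup3(unit, char, nat); substituting into the one remaining equation that mentions T3 gives: tup3(nat, unit, E) = tup3(char, unit, io(tup3(unit, char, nat))).
Decompose tup3/3: nat = char,  unit = unit,  E = io(tup3(unit, char, nat)).
Clash: constants nat and char differ; no unifier exists.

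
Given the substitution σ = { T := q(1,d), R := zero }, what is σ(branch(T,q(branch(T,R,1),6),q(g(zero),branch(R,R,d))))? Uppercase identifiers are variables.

branch(q(1,d),q(branch(q(1,d),zero,1),6),q(g(zero),branch(zero,zero,d)))

Replace each occurrence of T with q(1,d).
Replace each occurrence of R with zero.
Result: branch(q(1,d),q(branch(q(1,d),zero,1),6),q(g(zero),branch(zero,zero,d))).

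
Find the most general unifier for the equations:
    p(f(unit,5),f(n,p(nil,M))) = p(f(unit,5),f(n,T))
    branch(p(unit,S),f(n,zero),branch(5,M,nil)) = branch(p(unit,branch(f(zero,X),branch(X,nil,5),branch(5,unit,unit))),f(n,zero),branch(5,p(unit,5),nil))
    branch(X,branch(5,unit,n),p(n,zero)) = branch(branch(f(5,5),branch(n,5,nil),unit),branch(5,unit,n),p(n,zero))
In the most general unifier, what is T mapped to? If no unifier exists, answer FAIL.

p(nil,p(unit,5))

Decompose p/2: f(unit,5) = f(unit,5),  f(n,p(nil,M)) = f(n,T).
Delete trivial equation f(unit,5) = f(unit,5).
Decompose f/2: n = n,  p(nil,M) = T.
Delete trivial equation n = n.
Bind T := p(nil,M); no other remaining equation mentions T.
Decompose branch/3: p(unit,S) = p(unit,branch(f(zero,X),branch(X,nil,5),branch(5,unit,unit))),  f(n,zero) = f(n,zero),  branch(5,M,nil) = branch(5,p(unit,5),nil).
Decompose p/2: unit = unit,  S = branch(f(zero,X),branch(X,nil,5),branch(5,unit,unit)).
Delete trivial equation unit = unit.
Bind S := branch(f(zero,X),branch(X,nil,5),branch(5,unit,unit)); no other remaining equation mentions S.
Delete trivial equation f(n,zero) = f(n,zero).
Decompose branch/3: 5 = 5,  M = p(unit,5),  nil = nil.
Delete trivial equation 5 = 5.
Bind M := p(unit,5); no other remaining equation mentions M. Substituting into the earlier binding gives T := p(nil,p(unit,5)).
Delete trivial equation nil = nil.
Decompose branch/3: X = branch(f(5,5),branch(n,5,nil),unit),  branch(5,unit,n) = branch(5,unit,n),  p(n,zero) = p(n,zero).
Bind X := branch(f(5,5),branch(n,5,nil),unit); no other remaining equation mentions X. Substituting into the earlier binding gives S := branch(f(zero,branch(f(5,5),branch(n,5,nil),unit)),branch(branch(f(5,5),branch(n,5,nil),unit),nil,5),branch(5,unit,unit)).
Delete trivial equation branch(5,unit,n) = branch(5,unit,n).
Delete trivial equation p(n,zero) = p(n,zero).
MGU = { T -> p(nil,p(unit,5)), S -> branch(f(zero,branch(f(5,5),branch(n,5,nil),unit)),branch(branch(f(5,5),branch(n,5,nil),unit),nil,5),branch(5,unit,unit)), M -> p(unit,5), X -> branch(f(5,5),branch(n,5,nil),unit) }, so T -> p(nil,p(unit,5)).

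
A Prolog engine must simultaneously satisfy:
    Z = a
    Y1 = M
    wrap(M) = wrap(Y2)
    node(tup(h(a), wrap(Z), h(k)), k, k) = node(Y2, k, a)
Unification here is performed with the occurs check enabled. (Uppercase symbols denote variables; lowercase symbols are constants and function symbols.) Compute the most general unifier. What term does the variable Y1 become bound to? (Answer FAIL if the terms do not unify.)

FAIL

Bind Z := a; substituting into the one remaining equation that mentions Z gives: node(tup(h(a), wrap(a), h(k)), k, k) = node(Y2, k, a).
Bind Y1 := M; no other remaining equation mentions Y1.
Decompose wrap/1: M = Y2.
Bind M := Y2; no other remaining equation mentions M. Substituting into the earlier binding gives Y1 := Y2.
Decompose node/3: tup(h(a), wrap(a), h(k)) = Y2,  k = k,  k = a.
Bind Y2 := tup(h(a), wrap(a), h(k)); no other remaining equation mentions Y2. Substituting into the earlier bindings gives Y1 := tup(h(a), wrap(a), h(k)), M := tup(h(a), wrap(a), h(k)).
Delete trivial equation k = k.
Clash: constants k and a differ; no unifier exists.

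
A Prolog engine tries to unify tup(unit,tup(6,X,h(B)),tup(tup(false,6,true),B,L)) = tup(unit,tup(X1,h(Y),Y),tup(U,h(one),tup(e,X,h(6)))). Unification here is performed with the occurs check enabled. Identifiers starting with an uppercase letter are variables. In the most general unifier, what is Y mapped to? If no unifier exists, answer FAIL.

h(h(one))

Decompose tup/3: unit = unit,  tup(6,X,h(B)) = tup(X1,h(Y),Y),  tup(tup(false,6,true),B,L) = tup(U,h(one),tup(e,X,h(6))).
Delete trivial equation unit = unit.
Decompose tup/3: 6 = X1,  X = h(Y),  h(B) = Y.
Bind X1 := 6; no other remaining equation mentions X1.
Bind X := h(Y); substituting into the one remaining equation that mentions X gives: tup(tup(false,6,true),B,L) = tup(U,h(one),tup(e,h(Y),h(6))).
Bind Y := h(B); substituting into the remaining equation gives: tup(tup(false,6,true),B,L) = tup(U,h(one),tup(e,h(h(B)),h(6))). Substituting into the earlier binding gives X := h(h(B)).
Decompose tup/3: tup(false,6,true) = U,  B = h(one),  L = tup(e,h(h(B)),h(6)).
Bind U := tup(false,6,true); no other remaining equation mentions U.
Bind B := h(one); substituting into the remaining equation gives: L = tup(e,h(h(h(one))),h(6)). Substituting into the earlier bindings gives X := h(h(h(one))), Y := h(h(one)).
Bind L := tup(e,h(h(h(one))),h(6)).
MGU = { X1 -> 6, X -> h(h(h(one))), Y -> h(h(one)), U -> tup(false,6,true), B -> h(one), L -> tup(e,h(h(h(one))),h(6)) }, so Y -> h(h(one)).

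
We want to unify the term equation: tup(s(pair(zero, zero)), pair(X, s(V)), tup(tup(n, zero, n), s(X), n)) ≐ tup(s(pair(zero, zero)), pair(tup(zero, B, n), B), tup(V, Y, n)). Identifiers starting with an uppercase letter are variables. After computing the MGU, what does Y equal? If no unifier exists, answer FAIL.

Decompose tup/3: s(pair(zero, zero)) ≐ s(pair(zero, zero)),  pair(X, s(V)) ≐ pair(tup(zero, B, n), B),  tup(tup(n, zero, n), s(X), n) ≐ tup(V, Y, n).
Delete trivial equation s(pair(zero, zero)) ≐ s(pair(zero, zero)).
Decompose pair/2: X ≐ tup(zero, B, n),  s(V) ≐ B.
Bind X := tup(zero, B, n); substituting into the one remaining equation that mentions X gives: tup(tup(n, zero, n), s(tup(zero, B, n)), n) ≐ tup(V, Y, n).
Bind B := s(V); substituting into the remaining equation gives: tup(tup(n, zero, n), s(tup(zero, s(V), n)), n) ≐ tup(V, Y, n). Substituting into the earlier binding gives X := tup(zero, s(V), n).
Decompose tup/3: tup(n, zero, n) ≐ V,  s(tup(zero, s(V), n)) ≐ Y,  n ≐ n.
Bind V := tup(n, zero, n); substituting into the one remaining equation that mentions V gives: s(tup(zero, s(tup(n, zero, n)), n)) ≐ Y. Substituting into the earlier bindings gives X := tup(zero, s(tup(n, zero, n)), n), B := s(tup(n, zero, n)).
Bind Y := s(tup(zero, s(tup(n, zero, n)), n)); no other remaining equation mentions Y.
Delete trivial equation n ≐ n.
MGU = { X -> tup(zero, s(tup(n, zero, n)), n), B -> s(tup(n, zero, n)), V -> tup(n, zero, n), Y -> s(tup(zero, s(tup(n, zero, n)), n)) }, so Y -> s(tup(zero, s(tup(n, zero, n)), n)).

s(tup(zero, s(tup(n, zero, n)), n))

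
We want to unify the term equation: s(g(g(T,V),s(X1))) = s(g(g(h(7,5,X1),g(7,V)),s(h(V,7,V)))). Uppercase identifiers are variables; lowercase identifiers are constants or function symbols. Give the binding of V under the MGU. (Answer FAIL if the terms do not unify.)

FAIL

Decompose s/1: g(g(T,V),s(X1)) = g(g(h(7,5,X1),g(7,V)),s(h(V,7,V))).
Decompose g/2: g(T,V) = g(h(7,5,X1),g(7,V)),  s(X1) = s(h(V,7,V)).
Decompose g/2: T = h(7,5,X1),  V = g(7,V).
Bind T := h(7,5,X1); no other remaining equation mentions T.
Occurs check fails: V occurs in g(7,V); the equation V = g(7,V) has no finite solution.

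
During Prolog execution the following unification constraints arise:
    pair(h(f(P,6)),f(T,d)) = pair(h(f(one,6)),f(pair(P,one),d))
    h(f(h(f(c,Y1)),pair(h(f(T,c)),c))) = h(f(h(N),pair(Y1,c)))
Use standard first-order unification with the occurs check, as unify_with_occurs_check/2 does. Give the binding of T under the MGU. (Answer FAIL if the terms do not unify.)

pair(one,one)

Decompose pair/2: h(f(P,6)) = h(f(one,6)),  f(T,d) = f(pair(P,one),d).
Decompose h/1: f(P,6) = f(one,6).
Decompose f/2: P = one,  6 = 6.
Bind P := one; substituting into the one remaining equation that mentions P gives: f(T,d) = f(pair(one,one),d).
Delete trivial equation 6 = 6.
Decompose f/2: T = pair(one,one),  d = d.
Bind T := pair(one,one); substituting into the one remaining equation that mentions T gives: h(f(h(f(c,Y1)),pair(h(f(pair(one,one),c)),c))) = h(f(h(N),pair(Y1,c))).
Delete trivial equation d = d.
Decompose h/1: f(h(f(c,Y1)),pair(h(f(pair(one,one),c)),c)) = f(h(N),pair(Y1,c)).
Decompose f/2: h(f(c,Y1)) = h(N),  pair(h(f(pair(one,one),c)),c) = pair(Y1,c).
Decompose h/1: f(c,Y1) = N.
Bind N := f(c,Y1); no other remaining equation mentions N.
Decompose pair/2: h(f(pair(one,one),c)) = Y1,  c = c.
Bind Y1 := h(f(pair(one,one),c)); no other remaining equation mentions Y1. Substituting into the earlier binding gives N := f(c,h(f(pair(one,one),c))).
Delete trivial equation c = c.
MGU = { P -> one, T -> pair(one,one), N -> f(c,h(f(pair(one,one),c))), Y1 -> h(f(pair(one,one),c)) }, so T -> pair(one,one).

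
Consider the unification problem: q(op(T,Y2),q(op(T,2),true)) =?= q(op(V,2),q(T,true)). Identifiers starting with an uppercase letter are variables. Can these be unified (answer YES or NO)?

NO

Decompose q/2: op(T,Y2) =?= op(V,2),  q(op(T,2),true) =?= q(T,true).
Decompose op/2: T =?= V,  Y2 =?= 2.
Bind T := V; substituting into the one remaining equation that mentions T gives: q(op(V,2),true) =?= q(V,true).
Bind Y2 := 2; no other remaining equation mentions Y2.
Decompose q/2: op(V,2) =?= V,  true =?= true.
Occurs check fails: V occurs in op(V,2); the equation V =?= op(V,2) has no finite solution.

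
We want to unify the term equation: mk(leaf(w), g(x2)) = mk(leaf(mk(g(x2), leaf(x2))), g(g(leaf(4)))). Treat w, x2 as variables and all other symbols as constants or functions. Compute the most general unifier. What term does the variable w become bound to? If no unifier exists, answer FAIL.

mk(g(g(leaf(4))), leaf(g(leaf(4))))

Decompose mk/2: leaf(w) = leaf(mk(g(x2), leaf(x2))),  g(x2) = g(g(leaf(4))).
Decompose leaf/1: w = mk(g(x2), leaf(x2)).
Bind w := mk(g(x2), leaf(x2)); no other remaining equation mentions w.
Decompose g/1: x2 = g(leaf(4)).
Bind x2 := g(leaf(4)). Substituting into the earlier binding gives w := mk(g(g(leaf(4))), leaf(g(leaf(4)))).
MGU = { w := mk(g(g(leaf(4))), leaf(g(leaf(4)))), x2 := g(leaf(4)) }, so w := mk(g(g(leaf(4))), leaf(g(leaf(4)))).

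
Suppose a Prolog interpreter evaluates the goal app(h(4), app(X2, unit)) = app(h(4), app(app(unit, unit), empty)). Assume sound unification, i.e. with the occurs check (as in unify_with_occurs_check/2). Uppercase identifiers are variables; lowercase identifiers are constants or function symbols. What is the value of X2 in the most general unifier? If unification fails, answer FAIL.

Decompose app/2: h(4) = h(4),  app(X2, unit) = app(app(unit, unit), empty).
Delete trivial equation h(4) = h(4).
Decompose app/2: X2 = app(unit, unit),  unit = empty.
Bind X2 := app(unit, unit); no other remaining equation mentions X2.
Clash: constants unit and empty differ; no unifier exists.

FAIL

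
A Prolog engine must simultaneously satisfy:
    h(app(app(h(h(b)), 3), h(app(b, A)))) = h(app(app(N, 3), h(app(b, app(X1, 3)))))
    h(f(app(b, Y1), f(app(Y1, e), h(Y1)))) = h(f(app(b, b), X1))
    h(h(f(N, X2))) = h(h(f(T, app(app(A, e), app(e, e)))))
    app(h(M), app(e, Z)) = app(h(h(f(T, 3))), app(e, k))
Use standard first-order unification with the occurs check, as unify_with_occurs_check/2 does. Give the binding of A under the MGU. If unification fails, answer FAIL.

app(f(app(b, e), h(b)), 3)

Decompose h/1: app(app(h(h(b)), 3), h(app(b, A))) = app(app(N, 3), h(app(b, app(X1, 3)))).
Decompose app/2: app(h(h(b)), 3) = app(N, 3),  h(app(b, A)) = h(app(b, app(X1, 3))).
Decompose app/2: h(h(b)) = N,  3 = 3.
Bind N := h(h(b)); substituting into the one remaining equation that mentions N gives: h(h(f(h(h(b)), X2))) = h(h(f(T, app(app(A, e), app(e, e))))).
Delete trivial equation 3 = 3.
Decompose h/1: app(b, A) = app(b, app(X1, 3)).
Decompose app/2: b = b,  A = app(X1, 3).
Delete trivial equation b = b.
Bind A := app(X1, 3); substituting into the one remaining equation that mentions A gives: h(h(f(h(h(b)), X2))) = h(h(f(T, app(app(app(X1, 3), e), app(e, e))))).
Decompose h/1: f(app(b, Y1), f(app(Y1, e), h(Y1))) = f(app(b, b), X1).
Decompose f/2: app(b, Y1) = app(b, b),  f(app(Y1, e), h(Y1)) = X1.
Decompose app/2: b = b,  Y1 = b.
Delete trivial equation b = b.
Bind Y1 := b; substituting into the one remaining equation that mentions Y1 gives: f(app(b, e), h(b)) = X1.
Bind X1 := f(app(b, e), h(b)); substituting into the one remaining equation that mentions X1 gives: h(h(f(h(h(b)), X2))) = h(h(f(T, app(app(app(f(app(b, e), h(b)), 3), e), app(e, e))))). Substituting into the earlier binding gives A := app(f(app(b, e), h(b)), 3).
Decompose h/1: h(f(h(h(b)), X2)) = h(f(T, app(app(app(f(app(b, e), h(b)), 3), e), app(e, e)))).
Decompose h/1: f(h(h(b)), X2) = f(T, app(app(app(f(app(b, e), h(b)), 3), e), app(e, e))).
Decompose f/2: h(h(b)) = T,  X2 = app(app(app(f(app(b, e), h(b)), 3), e), app(e, e)).
Bind T := h(h(b)); substituting into the one remaining equation that mentions T gives: app(h(M), app(e, Z)) = app(h(h(f(h(h(b)), 3))), app(e, k)).
Bind X2 := app(app(app(f(app(b, e), h(b)), 3), e), app(e, e)); no other remaining equation mentions X2.
Decompose app/2: h(M) = h(h(f(h(h(b)), 3))),  app(e, Z) = app(e, k).
Decompose h/1: M = h(f(h(h(b)), 3)).
Bind M := h(f(h(h(b)), 3)); no other remaining equation mentions M.
Decompose app/2: e = e,  Z = k.
Delete trivial equation e = e.
Bind Z := k.
MGU = { N -> h(h(b)), A -> app(f(app(b, e), h(b)), 3), Y1 -> b, X1 -> f(app(b, e), h(b)), T -> h(h(b)), X2 -> app(app(app(f(app(b, e), h(b)), 3), e), app(e, e)), M -> h(f(h(h(b)), 3)), Z -> k }, so A -> app(f(app(b, e), h(b)), 3).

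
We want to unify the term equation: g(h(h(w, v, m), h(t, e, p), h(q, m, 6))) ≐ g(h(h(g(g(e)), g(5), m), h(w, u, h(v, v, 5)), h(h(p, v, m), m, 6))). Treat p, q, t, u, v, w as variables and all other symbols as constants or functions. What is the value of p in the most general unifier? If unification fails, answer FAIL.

Decompose g/1: h(h(w, v, m), h(t, e, p), h(q, m, 6)) ≐ h(h(g(g(e)), g(5), m), h(w, u, h(v, v, 5)), h(h(p, v, m), m, 6)).
Decompose h/3: h(w, v, m) ≐ h(g(g(e)), g(5), m),  h(t, e, p) ≐ h(w, u, h(v, v, 5)),  h(q, m, 6) ≐ h(h(p, v, m), m, 6).
Decompose h/3: w ≐ g(g(e)),  v ≐ g(5),  m ≐ m.
Bind w := g(g(e)); substituting into the one remaining equation that mentions w gives: h(t, e, p) ≐ h(g(g(e)), u, h(v, v, 5)).
Bind v := g(5); substituting into the 2 remaining equations that mention v gives: h(t, e, p) ≐ h(g(g(e)), u, h(g(5), g(5), 5)),  h(q, m, 6) ≐ h(h(p, g(5), m), m, 6).
Delete trivial equation m ≐ m.
Decompose h/3: t ≐ g(g(e)),  e ≐ u,  p ≐ h(g(5), g(5), 5).
Bind t := g(g(e)); no other remaining equation mentions t.
Bind u := e; no other remaining equation mentions u.
Bind p := h(g(5), g(5), 5); substituting into the remaining equation gives: h(q, m, 6) ≐ h(h(h(g(5), g(5), 5), g(5), m), m, 6).
Decompose h/3: q ≐ h(h(g(5), g(5), 5), g(5), m),  m ≐ m,  6 ≐ 6.
Bind q := h(h(g(5), g(5), 5), g(5), m); no other remaining equation mentions q.
Delete trivial equation m ≐ m.
Delete trivial equation 6 ≐ 6.
MGU = { w -> g(g(e)), v -> g(5), t -> g(g(e)), u -> e, p -> h(g(5), g(5), 5), q -> h(h(g(5), g(5), 5), g(5), m) }, so p -> h(g(5), g(5), 5).

h(g(5), g(5), 5)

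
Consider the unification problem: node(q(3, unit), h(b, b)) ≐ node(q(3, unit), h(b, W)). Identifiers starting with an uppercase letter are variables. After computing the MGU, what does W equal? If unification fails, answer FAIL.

b

Decompose node/2: q(3, unit) ≐ q(3, unit),  h(b, b) ≐ h(b, W).
Delete trivial equation q(3, unit) ≐ q(3, unit).
Decompose h/2: b ≐ b,  b ≐ W.
Delete trivial equation b ≐ b.
Bind W := b.
MGU = { W -> b }, so W -> b.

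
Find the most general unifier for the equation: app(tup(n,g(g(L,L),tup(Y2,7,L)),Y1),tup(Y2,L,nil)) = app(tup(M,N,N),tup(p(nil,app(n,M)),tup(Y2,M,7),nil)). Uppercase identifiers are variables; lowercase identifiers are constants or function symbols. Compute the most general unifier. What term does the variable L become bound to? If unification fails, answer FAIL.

Decompose app/2: tup(n,g(g(L,L),tup(Y2,7,L)),Y1) = tup(M,N,N),  tup(Y2,L,nil) = tup(p(nil,app(n,M)),tup(Y2,M,7),nil).
Decompose tup/3: n = M,  g(g(L,L),tup(Y2,7,L)) = N,  Y1 = N.
Bind M := n; substituting into the one remaining equation that mentions M gives: tup(Y2,L,nil) = tup(p(nil,app(n,n)),tup(Y2,n,7),nil).
Bind N := g(g(L,L),tup(Y2,7,L)); substituting into the one remaining equation that mentions N gives: Y1 = g(g(L,L),tup(Y2,7,L)).
Bind Y1 := g(g(L,L),tup(Y2,7,L)); no other remaining equation mentions Y1.
Decompose tup/3: Y2 = p(nil,app(n,n)),  L = tup(Y2,n,7),  nil = nil.
Bind Y2 := p(nil,app(n,n)); substituting into the one remaining equation that mentions Y2 gives: L = tup(p(nil,app(n,n)),n,7). Substituting into the earlier bindings gives N := g(g(L,L),tup(p(nil,app(n,n)),7,L)), Y1 := g(g(L,L),tup(p(nil,app(n,n)),7,L)).
Bind L := tup(p(nil,app(n,n)),n,7); no other remaining equation mentions L. Substituting into the earlier bindings gives N := g(g(tup(p(nil,app(n,n)),n,7),tup(p(nil,app(n,n)),n,7)),tup(p(nil,app(n,n)),7,tup(p(nil,app(n,n)),n,7))), Y1 := g(g(tup(p(nil,app(n,n)),n,7),tup(p(nil,app(n,n)),n,7)),tup(p(nil,app(n,n)),7,tup(p(nil,app(n,n)),n,7))).
Delete trivial equation nil = nil.
MGU = { M -> n, N -> g(g(tup(p(nil,app(n,n)),n,7),tup(p(nil,app(n,n)),n,7)),tup(p(nil,app(n,n)),7,tup(p(nil,app(n,n)),n,7))), Y1 -> g(g(tup(p(nil,app(n,n)),n,7),tup(p(nil,app(n,n)),n,7)),tup(p(nil,app(n,n)),7,tup(p(nil,app(n,n)),n,7))), Y2 -> p(nil,app(n,n)), L -> tup(p(nil,app(n,n)),n,7) }, so L -> tup(p(nil,app(n,n)),n,7).

tup(p(nil,app(n,n)),n,7)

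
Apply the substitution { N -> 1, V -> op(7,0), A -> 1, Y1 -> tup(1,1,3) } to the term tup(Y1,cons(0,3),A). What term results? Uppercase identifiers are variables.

tup(tup(1,1,3),cons(0,3),1)

Replace each occurrence of A with 1.
Replace each occurrence of Y1 with tup(1,1,3).
Result: tup(tup(1,1,3),cons(0,3),1).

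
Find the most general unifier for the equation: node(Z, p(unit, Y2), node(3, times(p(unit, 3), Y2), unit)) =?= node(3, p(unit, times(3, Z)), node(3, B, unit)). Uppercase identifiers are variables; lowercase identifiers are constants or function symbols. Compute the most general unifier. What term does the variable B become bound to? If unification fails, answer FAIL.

Decompose node/3: Z =?= 3,  p(unit, Y2) =?= p(unit, times(3, Z)),  node(3, times(p(unit, 3), Y2), unit) =?= node(3, B, unit).
Bind Z := 3; substituting into the one remaining equation that mentions Z gives: p(unit, Y2) =?= p(unit, times(3, 3)).
Decompose p/2: unit =?= unit,  Y2 =?= times(3, 3).
Delete trivial equation unit =?= unit.
Bind Y2 := times(3, 3); substituting into the remaining equation gives: node(3, times(p(unit, 3), times(3, 3)), unit) =?= node(3, B, unit).
Decompose node/3: 3 =?= 3,  times(p(unit, 3), times(3, 3)) =?= B,  unit =?= unit.
Delete trivial equation 3 =?= 3.
Bind B := times(p(unit, 3), times(3, 3)); no other remaining equation mentions B.
Delete trivial equation unit =?= unit.
MGU = { Z -> 3, Y2 -> times(3, 3), B -> times(p(unit, 3), times(3, 3)) }, so B -> times(p(unit, 3), times(3, 3)).

times(p(unit, 3), times(3, 3))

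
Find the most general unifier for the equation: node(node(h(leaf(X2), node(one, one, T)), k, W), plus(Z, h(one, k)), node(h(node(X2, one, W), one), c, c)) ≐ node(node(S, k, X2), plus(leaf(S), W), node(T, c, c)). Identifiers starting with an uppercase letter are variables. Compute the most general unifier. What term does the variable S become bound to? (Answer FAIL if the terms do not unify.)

h(leaf(h(one, k)), node(one, one, h(node(h(one, k), one, h(one, k)), one)))

Decompose node/3: node(h(leaf(X2), node(one, one, T)), k, W) ≐ node(S, k, X2),  plus(Z, h(one, k)) ≐ plus(leaf(S), W),  node(h(node(X2, one, W), one), c, c) ≐ node(T, c, c).
Decompose node/3: h(leaf(X2), node(one, one, T)) ≐ S,  k ≐ k,  W ≐ X2.
Bind S := h(leaf(X2), node(one, one, T)); substituting into the one remaining equation that mentions S gives: plus(Z, h(one, k)) ≐ plus(leaf(h(leaf(X2), node(one, one, T))), W).
Delete trivial equation k ≐ k.
Bind W := X2; substituting into the remaining equations gives: plus(Z, h(one, k)) ≐ plus(leaf(h(leaf(X2), node(one, one, T))), X2),  node(h(node(X2, one, X2), one), c, c) ≐ node(T, c, c).
Decompose plus/2: Z ≐ leaf(h(leaf(X2), node(one, one, T))),  h(one, k) ≐ X2.
Bind Z := leaf(h(leaf(X2), node(one, one, T))); no other remaining equation mentions Z.
Bind X2 := h(one, k); substituting into the remaining equation gives: node(h(node(h(one, k), one, h(one, k)), one), c, c) ≐ node(T, c, c). Substituting into the earlier bindings gives S := h(leaf(h(one, k)), node(one, one, T)), W := h(one, k), Z := leaf(h(leaf(h(one, k)), node(one, one, T))).
Decompose node/3: h(node(h(one, k), one, h(one, k)), one) ≐ T,  c ≐ c,  c ≐ c.
Bind T := h(node(h(one, k), one, h(one, k)), one); no other remaining equation mentions T. Substituting into the earlier bindings gives S := h(leaf(h(one, k)), node(one, one, h(node(h(one, k), one, h(one, k)), one))), Z := leaf(h(leaf(h(one, k)), node(one, one, h(node(h(one, k), one, h(one, k)), one)))).
Delete trivial equation c ≐ c.
Delete trivial equation c ≐ c.
MGU = { S := h(leaf(h(one, k)), node(one, one, h(node(h(one, k), one, h(one, k)), one))), W := h(one, k), Z := leaf(h(leaf(h(one, k)), node(one, one, h(node(h(one, k), one, h(one, k)), one)))), X2 := h(one, k), T := h(node(h(one, k), one, h(one, k)), one) }, so S := h(leaf(h(one, k)), node(one, one, h(node(h(one, k), one, h(one, k)), one))).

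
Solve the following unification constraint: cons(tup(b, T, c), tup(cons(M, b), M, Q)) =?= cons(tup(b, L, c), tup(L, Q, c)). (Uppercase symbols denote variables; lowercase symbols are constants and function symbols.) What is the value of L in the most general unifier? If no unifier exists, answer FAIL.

cons(c, b)

Decompose cons/2: tup(b, T, c) =?= tup(b, L, c),  tup(cons(M, b), M, Q) =?= tup(L, Q, c).
Decompose tup/3: b =?= b,  T =?= L,  c =?= c.
Delete trivial equation b =?= b.
Bind T := L; no other remaining equation mentions T.
Delete trivial equation c =?= c.
Decompose tup/3: cons(M, b) =?= L,  M =?= Q,  Q =?= c.
Bind L := cons(M, b); no other remaining equation mentions L. Substituting into the earlier binding gives T := cons(M, b).
Bind M := Q; no other remaining equation mentions M. Substituting into the earlier bindings gives T := cons(Q, b), L := cons(Q, b).
Bind Q := c. Substituting into the earlier bindings gives T := cons(c, b), L := cons(c, b), M := c.
MGU = { T := cons(c, b), L := cons(c, b), M := c, Q := c }, so L := cons(c, b).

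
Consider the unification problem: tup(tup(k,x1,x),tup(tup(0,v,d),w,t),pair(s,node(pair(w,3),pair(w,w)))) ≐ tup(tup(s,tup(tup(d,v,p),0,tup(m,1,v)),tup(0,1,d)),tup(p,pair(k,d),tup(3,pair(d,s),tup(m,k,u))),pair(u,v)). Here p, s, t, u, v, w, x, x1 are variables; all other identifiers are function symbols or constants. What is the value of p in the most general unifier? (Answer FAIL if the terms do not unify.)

Decompose tup/3: tup(k,x1,x) ≐ tup(s,tup(tup(d,v,p),0,tup(m,1,v)),tup(0,1,d)),  tup(tup(0,v,d),w,t) ≐ tup(p,pair(k,d),tup(3,pair(d,s),tup(m,k,u))),  pair(s,node(pair(w,3),pair(w,w))) ≐ pair(u,v).
Decompose tup/3: k ≐ s,  x1 ≐ tup(tup(d,v,p),0,tup(m,1,v)),  x ≐ tup(0,1,d).
Bind s := k; substituting into the 2 remaining equations that mention s gives: tup(tup(0,v,d),w,t) ≐ tup(p,pair(k,d),tup(3,pair(d,k),tup(m,k,u))),  pair(k,node(pair(w,3),pair(w,w))) ≐ pair(u,v).
Bind x1 := tup(tup(d,v,p),0,tup(m,1,v)); no other remaining equation mentions x1.
Bind x := tup(0,1,d); no other remaining equation mentions x.
Decompose tup/3: tup(0,v,d) ≐ p,  w ≐ pair(k,d),  t ≐ tup(3,pair(d,k),tup(m,k,u)).
Bind p := tup(0,v,d); no other remaining equation mentions p. Substituting into the earlier binding gives x1 := tup(tup(d,v,tup(0,v,d)),0,tup(m,1,v)).
Bind w := pair(k,d); substituting into the one remaining equation that mentions w gives: pair(k,node(pair(pair(k,d),3),pair(pair(k,d),pair(k,d)))) ≐ pair(u,v).
Bind t := tup(3,pair(d,k),tup(m,k,u)); no other remaining equation mentions t.
Decompose pair/2: k ≐ u,  node(pair(pair(k,d),3),pair(pair(k,d),pair(k,d))) ≐ v.
Bind u := k; no other remaining equation mentions u. Substituting into the earlier binding gives t := tup(3,pair(d,k),tup(m,k,k)).
Bind v := node(pair(pair(k,d),3),pair(pair(k,d),pair(k,d))). Substituting into the earlier bindings gives x1 := tup(tup(d,node(pair(pair(k,d),3),pair(pair(k,d),pair(k,d))),tup(0,node(pair(pair(k,d),3),pair(pair(k,d),pair(k,d))),d)),0,tup(m,1,node(pair(pair(k,d),3),pair(pair(k,d),pair(k,d))))), p := tup(0,node(pair(pair(k,d),3),pair(pair(k,d),pair(k,d))),d).
MGU = { s := k, x1 := tup(tup(d,node(pair(pair(k,d),3),pair(pair(k,d),pair(k,d))),tup(0,node(pair(pair(k,d),3),pair(pair(k,d),pair(k,d))),d)),0,tup(m,1,node(pair(pair(k,d),3),pair(pair(k,d),pair(k,d))))), x := tup(0,1,d), p := tup(0,node(pair(pair(k,d),3),pair(pair(k,d),pair(k,d))),d), w := pair(k,d), t := tup(3,pair(d,k),tup(m,k,k)), u := k, v := node(pair(pair(k,d),3),pair(pair(k,d),pair(k,d))) }, so p := tup(0,node(pair(pair(k,d),3),pair(pair(k,d),pair(k,d))),d).

tup(0,node(pair(pair(k,d),3),pair(pair(k,d),pair(k,d))),d)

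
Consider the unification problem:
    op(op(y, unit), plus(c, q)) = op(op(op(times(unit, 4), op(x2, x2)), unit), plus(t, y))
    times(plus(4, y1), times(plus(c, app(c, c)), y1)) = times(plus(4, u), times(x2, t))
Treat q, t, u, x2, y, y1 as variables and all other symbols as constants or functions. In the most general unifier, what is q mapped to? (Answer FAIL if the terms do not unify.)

op(times(unit, 4), op(plus(c, app(c, c)), plus(c, app(c, c))))

Decompose op/2: op(y, unit) = op(op(times(unit, 4), op(x2, x2)), unit),  plus(c, q) = plus(t, y).
Decompose op/2: y = op(times(unit, 4), op(x2, x2)),  unit = unit.
Bind y := op(times(unit, 4), op(x2, x2)); substituting into the one remaining equation that mentions y gives: plus(c, q) = plus(t, op(times(unit, 4), op(x2, x2))).
Delete trivial equation unit = unit.
Decompose plus/2: c = t,  q = op(times(unit, 4), op(x2, x2)).
Bind t := c; substituting into the one remaining equation that mentions t gives: times(plus(4, y1), times(plus(c, app(c, c)), y1)) = times(plus(4, u), times(x2, c)).
Bind q := op(times(unit, 4), op(x2, x2)); no other remaining equation mentions q.
Decompose times/2: plus(4, y1) = plus(4, u),  times(plus(c, app(c, c)), y1) = times(x2, c).
Decompose plus/2: 4 = 4,  y1 = u.
Delete trivial equation 4 = 4.
Bind y1 := u; substituting into the remaining equation gives: times(plus(c, app(c, c)), u) = times(x2, c).
Decompose times/2: plus(c, app(c, c)) = x2,  u = c.
Bind x2 := plus(c, app(c, c)); no other remaining equation mentions x2. Substituting into the earlier bindings gives y := op(times(unit, 4), op(plus(c, app(c, c)), plus(c, app(c, c)))), q := op(times(unit, 4), op(plus(c, app(c, c)), plus(c, app(c, c)))).
Bind u := c. Substituting into the earlier binding gives y1 := c.
MGU = { y ↦ op(times(unit, 4), op(plus(c, app(c, c)), plus(c, app(c, c)))), t ↦ c, q ↦ op(times(unit, 4), op(plus(c, app(c, c)), plus(c, app(c, c)))), y1 ↦ c, x2 ↦ plus(c, app(c, c)), u ↦ c }, so q ↦ op(times(unit, 4), op(plus(c, app(c, c)), plus(c, app(c, c)))).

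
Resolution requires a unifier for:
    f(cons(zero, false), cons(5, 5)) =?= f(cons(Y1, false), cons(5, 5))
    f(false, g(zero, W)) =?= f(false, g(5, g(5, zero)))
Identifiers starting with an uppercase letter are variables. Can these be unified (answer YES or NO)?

Decompose f/2: cons(zero, false) =?= cons(Y1, false),  cons(5, 5) =?= cons(5, 5).
Decompose cons/2: zero =?= Y1,  false =?= false.
Bind Y1 := zero; no other remaining equation mentions Y1.
Delete trivial equation false =?= false.
Delete trivial equation cons(5, 5) =?= cons(5, 5).
Decompose f/2: false =?= false,  g(zero, W) =?= g(5, g(5, zero)).
Delete trivial equation false =?= false.
Decompose g/2: zero =?= 5,  W =?= g(5, zero).
Clash: constants zero and 5 differ; no unifier exists.

NO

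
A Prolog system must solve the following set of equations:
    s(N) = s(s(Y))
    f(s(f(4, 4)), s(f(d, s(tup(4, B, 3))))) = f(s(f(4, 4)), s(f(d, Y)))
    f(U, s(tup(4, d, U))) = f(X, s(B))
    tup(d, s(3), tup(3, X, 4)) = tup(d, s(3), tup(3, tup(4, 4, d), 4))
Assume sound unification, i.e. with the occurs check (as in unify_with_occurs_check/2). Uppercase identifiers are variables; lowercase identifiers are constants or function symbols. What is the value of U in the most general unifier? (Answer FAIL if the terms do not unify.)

Decompose s/1: N = s(Y).
Bind N := s(Y); no other remaining equation mentions N.
Decompose f/2: s(f(4, 4)) = s(f(4, 4)),  s(f(d, s(tup(4, B, 3)))) = s(f(d, Y)).
Delete trivial equation s(f(4, 4)) = s(f(4, 4)).
Decompose s/1: f(d, s(tup(4, B, 3))) = f(d, Y).
Decompose f/2: d = d,  s(tup(4, B, 3)) = Y.
Delete trivial equation d = d.
Bind Y := s(tup(4, B, 3)); no other remaining equation mentions Y. Substituting into the earlier binding gives N := s(s(tup(4, B, 3))).
Decompose f/2: U = X,  s(tup(4, d, U)) = s(B).
Bind U := X; substituting into the one remaining equation that mentions U gives: s(tup(4, d, X)) = s(B).
Decompose s/1: tup(4, d, X) = B.
Bind B := tup(4, d, X); no other remaining equation mentions B. Substituting into the earlier bindings gives N := s(s(tup(4, tup(4, d, X), 3))), Y := s(tup(4, tup(4, d, X), 3)).
Decompose tup/3: d = d,  s(3) = s(3),  tup(3, X, 4) = tup(3, tup(4, 4, d), 4).
Delete trivial equation d = d.
Delete trivial equation s(3) = s(3).
Decompose tup/3: 3 = 3,  X = tup(4, 4, d),  4 = 4.
Delete trivial equation 3 = 3.
Bind X := tup(4, 4, d); no other remaining equation mentions X. Substituting into the earlier bindings gives N := s(s(tup(4, tup(4, d, tup(4, 4, d)), 3))), Y := s(tup(4, tup(4, d, tup(4, 4, d)), 3)), U := tup(4, 4, d), B := tup(4, d, tup(4, 4, d)).
Delete trivial equation 4 = 4.
MGU = { N ↦ s(s(tup(4, tup(4, d, tup(4, 4, d)), 3))), Y ↦ s(tup(4, tup(4, d, tup(4, 4, d)), 3)), U ↦ tup(4, 4, d), B ↦ tup(4, d, tup(4, 4, d)), X ↦ tup(4, 4, d) }, so U ↦ tup(4, 4, d).

tup(4, 4, d)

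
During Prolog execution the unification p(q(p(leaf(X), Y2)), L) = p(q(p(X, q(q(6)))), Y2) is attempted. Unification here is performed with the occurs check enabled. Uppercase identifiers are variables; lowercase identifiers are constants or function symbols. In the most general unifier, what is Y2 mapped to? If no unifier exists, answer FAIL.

FAIL

Decompose p/2: q(p(leaf(X), Y2)) = q(p(X, q(q(6)))),  L = Y2.
Decompose q/1: p(leaf(X), Y2) = p(X, q(q(6))).
Decompose p/2: leaf(X) = X,  Y2 = q(q(6)).
Occurs check fails: X occurs in leaf(X); the equation X = leaf(X) has no finite solution.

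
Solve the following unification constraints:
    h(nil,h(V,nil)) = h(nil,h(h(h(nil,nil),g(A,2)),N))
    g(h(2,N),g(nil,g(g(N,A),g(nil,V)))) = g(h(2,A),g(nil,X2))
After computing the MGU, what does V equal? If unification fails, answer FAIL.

Decompose h/2: nil = nil,  h(V,nil) = h(h(h(nil,nil),g(A,2)),N).
Delete trivial equation nil = nil.
Decompose h/2: V = h(h(nil,nil),g(A,2)),  nil = N.
Bind V := h(h(nil,nil),g(A,2)); substituting into the one remaining equation that mentions V gives: g(h(2,N),g(nil,g(g(N,A),g(nil,h(h(nil,nil),g(A,2)))))) = g(h(2,A),g(nil,X2)).
Bind N := nil; substituting into the remaining equation gives: g(h(2,nil),g(nil,g(g(nil,A),g(nil,h(h(nil,nil),g(A,2)))))) = g(h(2,A),g(nil,X2)).
Decompose g/2: h(2,nil) = h(2,A),  g(nil,g(g(nil,A),g(nil,h(h(nil,nil),g(A,2))))) = g(nil,X2).
Decompose h/2: 2 = 2,  nil = A.
Delete trivial equation 2 = 2.
Bind A := nil; substituting into the remaining equation gives: g(nil,g(g(nil,nil),g(nil,h(h(nil,nil),g(nil,2))))) = g(nil,X2). Substituting into the earlier binding gives V := h(h(nil,nil),g(nil,2)).
Decompose g/2: nil = nil,  g(g(nil,nil),g(nil,h(h(nil,nil),g(nil,2)))) = X2.
Delete trivial equation nil = nil.
Bind X2 := g(g(nil,nil),g(nil,h(h(nil,nil),g(nil,2)))).
MGU = { V -> h(h(nil,nil),g(nil,2)), N -> nil, A -> nil, X2 -> g(g(nil,nil),g(nil,h(h(nil,nil),g(nil,2)))) }, so V -> h(h(nil,nil),g(nil,2)).

h(h(nil,nil),g(nil,2))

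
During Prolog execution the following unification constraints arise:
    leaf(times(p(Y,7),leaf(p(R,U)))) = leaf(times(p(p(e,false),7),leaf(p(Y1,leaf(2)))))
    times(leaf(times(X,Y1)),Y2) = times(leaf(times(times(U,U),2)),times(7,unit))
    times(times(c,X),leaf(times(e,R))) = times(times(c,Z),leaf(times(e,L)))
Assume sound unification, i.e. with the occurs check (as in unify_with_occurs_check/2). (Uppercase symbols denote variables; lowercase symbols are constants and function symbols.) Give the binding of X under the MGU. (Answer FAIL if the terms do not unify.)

Decompose leaf/1: times(p(Y,7),leaf(p(R,U))) = times(p(p(e,false),7),leaf(p(Y1,leaf(2)))).
Decompose times/2: p(Y,7) = p(p(e,false),7),  leaf(p(R,U)) = leaf(p(Y1,leaf(2))).
Decompose p/2: Y = p(e,false),  7 = 7.
Bind Y := p(e,false); no other remaining equation mentions Y.
Delete trivial equation 7 = 7.
Decompose leaf/1: p(R,U) = p(Y1,leaf(2)).
Decompose p/2: R = Y1,  U = leaf(2).
Bind R := Y1; substituting into the one remaining equation that mentions R gives: times(times(c,X),leaf(times(e,Y1))) = times(times(c,Z),leaf(times(e,L))).
Bind U := leaf(2); substituting into the one remaining equation that mentions U gives: times(leaf(times(X,Y1)),Y2) = times(leaf(times(times(leaf(2),leaf(2)),2)),times(7,unit)).
Decompose times/2: leaf(times(X,Y1)) = leaf(times(times(leaf(2),leaf(2)),2)),  Y2 = times(7,unit).
Decompose leaf/1: times(X,Y1) = times(times(leaf(2),leaf(2)),2).
Decompose times/2: X = times(leaf(2),leaf(2)),  Y1 = 2.
Bind X := times(leaf(2),leaf(2)); substituting into the one remaining equation that mentions X gives: times(times(c,times(leaf(2),leaf(2))),leaf(times(e,Y1))) = times(times(c,Z),leaf(times(e,L))).
Bind Y1 := 2; substituting into the one remaining equation that mentions Y1 gives: times(times(c,times(leaf(2),leaf(2))),leaf(times(e,2))) = times(times(c,Z),leaf(times(e,L))). Substituting into the earlier binding gives R := 2.
Bind Y2 := times(7,unit); no other remaining equation mentions Y2.
Decompose times/2: times(c,times(leaf(2),leaf(2))) = times(c,Z),  leaf(times(e,2)) = leaf(times(e,L)).
Decompose times/2: c = c,  times(leaf(2),leaf(2)) = Z.
Delete trivial equation c = c.
Bind Z := times(leaf(2),leaf(2)); no other remaining equation mentions Z.
Decompose leaf/1: times(e,2) = times(e,L).
Decompose times/2: e = e,  2 = L.
Delete trivial equation e = e.
Bind L := 2.
MGU = { Y -> p(e,false), R -> 2, U -> leaf(2), X -> times(leaf(2),leaf(2)), Y1 -> 2, Y2 -> times(7,unit), Z -> times(leaf(2),leaf(2)), L -> 2 }, so X -> times(leaf(2),leaf(2)).

times(leaf(2),leaf(2))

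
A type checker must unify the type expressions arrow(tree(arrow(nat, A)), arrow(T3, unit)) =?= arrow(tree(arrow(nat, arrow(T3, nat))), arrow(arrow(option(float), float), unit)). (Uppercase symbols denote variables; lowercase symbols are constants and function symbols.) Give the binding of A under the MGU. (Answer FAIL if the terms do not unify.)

Decompose arrow/2: tree(arrow(nat, A)) =?= tree(arrow(nat, arrow(T3, nat))),  arrow(T3, unit) =?= arrow(arrow(option(float), float), unit).
Decompose tree/1: arrow(nat, A) =?= arrow(nat, arrow(T3, nat)).
Decompose arrow/2: nat =?= nat,  A =?= arrow(T3, nat).
Delete trivial equation nat =?= nat.
Bind A := arrow(T3, nat); no other remaining equation mentions A.
Decompose arrow/2: T3 =?= arrow(option(float), float),  unit =?= unit.
Bind T3 := arrow(option(float), float); no other remaining equation mentions T3. Substituting into the earlier binding gives A := arrow(arrow(option(float), float), nat).
Delete trivial equation unit =?= unit.
MGU = { A -> arrow(arrow(option(float), float), nat), T3 -> arrow(option(float), float) }, so A -> arrow(arrow(option(float), float), nat).

arrow(arrow(option(float), float), nat)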